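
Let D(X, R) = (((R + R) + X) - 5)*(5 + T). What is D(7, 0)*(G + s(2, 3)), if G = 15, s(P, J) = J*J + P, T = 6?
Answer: 572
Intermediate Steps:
s(P, J) = P + J**2 (s(P, J) = J**2 + P = P + J**2)
D(X, R) = -55 + 11*X + 22*R (D(X, R) = (((R + R) + X) - 5)*(5 + 6) = ((2*R + X) - 5)*11 = ((X + 2*R) - 5)*11 = (-5 + X + 2*R)*11 = -55 + 11*X + 22*R)
D(7, 0)*(G + s(2, 3)) = (-55 + 11*7 + 22*0)*(15 + (2 + 3**2)) = (-55 + 77 + 0)*(15 + (2 + 9)) = 22*(15 + 11) = 22*26 = 572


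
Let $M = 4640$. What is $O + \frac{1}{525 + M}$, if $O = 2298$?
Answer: $\frac{11869171}{5165} \approx 2298.0$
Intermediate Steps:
$O + \frac{1}{525 + M} = 2298 + \frac{1}{525 + 4640} = 2298 + \frac{1}{5165} = \frac{11869171}{5165}$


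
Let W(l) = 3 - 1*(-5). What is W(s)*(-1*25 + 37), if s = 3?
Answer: 96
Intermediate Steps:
W(l) = 8 (W(l) = 3 + 5 = 8)
W(s)*(-1*25 + 37) = 8*(-1*25 + 37) = 8*(-25 + 37) = 8*12 = 96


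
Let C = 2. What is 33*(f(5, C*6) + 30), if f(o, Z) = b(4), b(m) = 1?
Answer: 1023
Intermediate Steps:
f(o, Z) = 1
33*(f(5, C*6) + 30) = 33*(1 + 30) = 33*31 = 1023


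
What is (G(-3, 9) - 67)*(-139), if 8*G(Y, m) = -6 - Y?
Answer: 74921/8 ≈ 9365.1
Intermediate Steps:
G(Y, m) = -3/4 - Y/8 (G(Y, m) = (-6 - Y)/8 = -3/4 - Y/8)
(G(-3, 9) - 67)*(-139) = ((-3/4 - 1/8*(-3)) - 67)*(-139) = ((-3/4 + 3/8) - 67)*(-139) = (-3/8 - 67)*(-139) = -539/8*(-139) = 74921/8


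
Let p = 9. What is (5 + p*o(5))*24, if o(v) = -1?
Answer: -96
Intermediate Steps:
(5 + p*o(5))*24 = (5 + 9*(-1))*24 = (5 - 9)*24 = -4*24 = -96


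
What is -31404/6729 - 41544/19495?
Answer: -297256852/43727285 ≈ -6.7980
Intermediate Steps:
-31404/6729 - 41544/19495 = -31404*1/6729 - 41544*1/19495 = -10468/2243 - 41544/19495 = -297256852/43727285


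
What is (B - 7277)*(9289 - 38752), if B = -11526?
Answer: 553992789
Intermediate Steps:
(B - 7277)*(9289 - 38752) = (-11526 - 7277)*(9289 - 38752) = -18803*(-29463) = 553992789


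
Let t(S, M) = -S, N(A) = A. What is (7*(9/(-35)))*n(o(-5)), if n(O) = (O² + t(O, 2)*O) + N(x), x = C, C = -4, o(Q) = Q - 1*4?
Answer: 36/5 ≈ 7.2000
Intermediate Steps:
o(Q) = -4 + Q (o(Q) = Q - 4 = -4 + Q)
x = -4
n(O) = -4 (n(O) = (O² + (-O)*O) - 4 = (O² - O²) - 4 = 0 - 4 = -4)
(7*(9/(-35)))*n(o(-5)) = (7*(9/(-35)))*(-4) = (7*(9*(-1/35)))*(-4) = (7*(-9/35))*(-4) = -9/5*(-4) = 36/5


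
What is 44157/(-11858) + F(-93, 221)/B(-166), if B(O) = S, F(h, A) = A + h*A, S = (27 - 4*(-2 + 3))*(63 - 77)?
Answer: 704591/11858 ≈ 59.419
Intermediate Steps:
S = -322 (S = (27 - 4*1)*(-14) = (27 - 4)*(-14) = 23*(-14) = -322)
F(h, A) = A + A*h
B(O) = -322
44157/(-11858) + F(-93, 221)/B(-166) = 44157/(-11858) + (221*(1 - 93))/(-322) = 44157*(-1/11858) + (221*(-92))*(-1/322) = -44157/11858 - 20332*(-1/322) = -44157/11858 + 442/7 = 704591/11858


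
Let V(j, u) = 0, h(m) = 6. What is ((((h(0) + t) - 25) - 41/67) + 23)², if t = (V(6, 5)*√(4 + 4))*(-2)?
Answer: 51529/4489 ≈ 11.479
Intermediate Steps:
t = 0 (t = (0*√(4 + 4))*(-2) = (0*√8)*(-2) = (0*(2*√2))*(-2) = 0*(-2) = 0)
((((h(0) + t) - 25) - 41/67) + 23)² = ((((6 + 0) - 25) - 41/67) + 23)² = (((6 - 25) - 41/67) + 23)² = ((-19 - 1*41/67) + 23)² = ((-19 - 41/67) + 23)² = (-1314/67 + 23)² = (227/67)² = 51529/4489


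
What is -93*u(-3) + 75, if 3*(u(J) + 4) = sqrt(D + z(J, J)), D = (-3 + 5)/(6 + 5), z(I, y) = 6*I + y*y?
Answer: 447 - 31*I*sqrt(1067)/11 ≈ 447.0 - 92.056*I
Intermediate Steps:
z(I, y) = y**2 + 6*I (z(I, y) = 6*I + y**2 = y**2 + 6*I)
D = 2/11 ≈ 0.18182
u(J) = -4 + sqrt(2/11 + J**2 + 6*J)/3 (u(J) = -4 + sqrt(2/11 + (J**2 + 6*J))/3 = -4 + sqrt(2/11 + J**2 + 6*J)/3)
-93*u(-3) + 75 = -93*(-4 + sqrt(22 + 121*(-3)**2 + 726*(-3))/33) + 75 = -93*(-4 + sqrt(22 + 121*9 - 2178)/33) + 75 = -93*(-4 + sqrt(22 + 1089 - 2178)/33) + 75 = -93*(-4 + sqrt(-1067)/33) + 75 = -93*(-4 + (I*sqrt(1067))/33) + 75 = -93*(-4 + I*sqrt(1067)/33) + 75 = (372 - 31*I*sqrt(1067)/11) + 75 = 447 - 31*I*sqrt(1067)/11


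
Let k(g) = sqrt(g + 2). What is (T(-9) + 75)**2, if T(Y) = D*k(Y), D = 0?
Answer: 5625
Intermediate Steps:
k(g) = sqrt(2 + g)
T(Y) = 0 (T(Y) = 0*sqrt(2 + Y) = 0)
(T(-9) + 75)**2 = (0 + 75)**2 = 75**2 = 5625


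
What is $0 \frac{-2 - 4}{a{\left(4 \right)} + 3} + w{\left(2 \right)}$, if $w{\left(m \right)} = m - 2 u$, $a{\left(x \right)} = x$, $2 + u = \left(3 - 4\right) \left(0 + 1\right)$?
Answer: $8$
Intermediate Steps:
$u = -3$ ($u = -2 + \left(3 - 4\right) \left(0 + 1\right) = -2 - 1 = -3$)
$w{\left(m \right)} = 6 + m$ ($w{\left(m \right)} = m - -6 = m + 6 = 6 + m$)
$0 \frac{-2 - 4}{a{\left(4 \right)} + 3} + w{\left(2 \right)} = 0 \frac{-2 - 4}{4 + 3} + \left(6 + 2\right) = 0 \left(- \frac{6}{7}\right) + 8 = 0 + 8 = 8$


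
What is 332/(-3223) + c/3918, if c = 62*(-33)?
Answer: -1315839/2104619 ≈ -0.62521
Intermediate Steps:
c = -2046
332/(-3223) + c/3918 = 332/(-3223) - 2046/3918 = 332*(-1/3223) - 2046*1/3918 = -332/3223 - 341/653 = -1315839/2104619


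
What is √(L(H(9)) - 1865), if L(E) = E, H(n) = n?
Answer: 8*I*√29 ≈ 43.081*I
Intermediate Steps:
√(L(H(9)) - 1865) = √(9 - 1865) = √(-1856) = 8*I*√29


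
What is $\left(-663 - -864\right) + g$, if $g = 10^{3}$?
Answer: $1201$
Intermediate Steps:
$g = 1000$
$\left(-663 - -864\right) + g = \left(-663 - -864\right) + 1000 = \left(-663 + 864\right) + 1000 = 201 + 1000 = 1201$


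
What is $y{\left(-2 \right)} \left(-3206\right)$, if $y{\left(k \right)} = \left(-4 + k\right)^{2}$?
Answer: $-115416$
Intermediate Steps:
$y{\left(-2 \right)} \left(-3206\right) = \left(-4 - 2\right)^{2} \left(-3206\right) = \left(-6\right)^{2} \left(-3206\right) = 36 \left(-3206\right) = -115416$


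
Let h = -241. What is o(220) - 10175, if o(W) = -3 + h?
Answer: -10419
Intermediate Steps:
o(W) = -244 (o(W) = -3 - 241 = -244)
o(220) - 10175 = -244 - 10175 = -10419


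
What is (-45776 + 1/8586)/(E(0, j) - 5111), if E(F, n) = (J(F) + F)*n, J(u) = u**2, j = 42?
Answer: 393032735/43883046 ≈ 8.9564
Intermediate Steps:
E(F, n) = n*(F + F**2) (E(F, n) = (F**2 + F)*n = (F + F**2)*n = n*(F + F**2))
(-45776 + 1/8586)/(E(0, j) - 5111) = (-45776 + 1/8586)/(0*42*(1 + 0) - 5111) = (-45776 + 1/8586)/(0*42*1 - 5111) = -393032735/(8586*(0 - 5111)) = -393032735/8586/(-5111) = -393032735/8586*(-1/5111) = 393032735/43883046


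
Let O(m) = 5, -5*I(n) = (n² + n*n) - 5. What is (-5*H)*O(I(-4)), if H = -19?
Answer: 475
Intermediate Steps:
I(n) = 1 - 2*n²/5 (I(n) = -((n² + n*n) - 5)/5 = -((n² + n²) - 5)/5 = -(2*n² - 5)/5 = -(-5 + 2*n²)/5 = 1 - 2*n²/5)
(-5*H)*O(I(-4)) = -5*(-19)*5 = 95*5 = 475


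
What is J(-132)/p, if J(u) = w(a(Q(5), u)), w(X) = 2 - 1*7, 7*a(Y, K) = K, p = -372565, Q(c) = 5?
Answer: 1/74513 ≈ 1.3420e-5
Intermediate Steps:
a(Y, K) = K/7
w(X) = -5 (w(X) = 2 - 7 = -5)
J(u) = -5
J(-132)/p = -5/(-372565) = -5*(-1/372565) = 1/74513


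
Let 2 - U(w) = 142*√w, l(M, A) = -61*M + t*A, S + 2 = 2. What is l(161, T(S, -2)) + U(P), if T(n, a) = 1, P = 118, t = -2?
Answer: -9821 - 142*√118 ≈ -11364.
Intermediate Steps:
S = 0 (S = -2 + 2 = 0)
l(M, A) = -61*M - 2*A
U(w) = 2 - 142*√w
l(161, T(S, -2)) + U(P) = (-61*161 - 2*1) + (2 - 142*√118) = (-9821 - 2) + (2 - 142*√118) = -9823 + (2 - 142*√118) = -9821 - 142*√118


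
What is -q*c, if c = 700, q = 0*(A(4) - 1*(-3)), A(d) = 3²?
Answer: 0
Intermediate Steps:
A(d) = 9
q = 0 (q = 0*(9 - 1*(-3)) = 0*(9 + 3) = 0*12 = 0)
-q*c = -0*700 = -1*0 = 0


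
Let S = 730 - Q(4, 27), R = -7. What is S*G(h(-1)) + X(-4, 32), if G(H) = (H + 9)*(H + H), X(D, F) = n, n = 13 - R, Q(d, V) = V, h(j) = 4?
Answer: 73132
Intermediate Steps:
n = 20 (n = 13 - 1*(-7) = 13 + 7 = 20)
X(D, F) = 20
G(H) = 2*H*(9 + H) (G(H) = (9 + H)*(2*H) = 2*H*(9 + H))
S = 703 (S = 730 - 1*27 = 730 - 27 = 703)
S*G(h(-1)) + X(-4, 32) = 703*(2*4*(9 + 4)) + 20 = 703*(2*4*13) + 20 = 703*104 + 20 = 73112 + 20 = 73132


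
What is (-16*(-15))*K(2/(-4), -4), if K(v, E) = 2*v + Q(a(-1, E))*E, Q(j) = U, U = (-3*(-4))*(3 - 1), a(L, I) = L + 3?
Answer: -23280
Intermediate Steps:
a(L, I) = 3 + L
U = 24 (U = 12*2 = 24)
Q(j) = 24
K(v, E) = 2*v + 24*E
(-16*(-15))*K(2/(-4), -4) = (-16*(-15))*(2*(2/(-4)) + 24*(-4)) = 240*(2*(2*(-¼)) - 96) = 240*(2*(-½) - 96) = 240*(-1 - 96) = 240*(-97) = -23280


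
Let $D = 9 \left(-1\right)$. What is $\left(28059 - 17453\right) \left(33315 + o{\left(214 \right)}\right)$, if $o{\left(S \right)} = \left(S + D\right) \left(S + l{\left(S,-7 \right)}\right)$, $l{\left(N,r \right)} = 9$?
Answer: $838192180$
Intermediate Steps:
$D = -9$
$o{\left(S \right)} = \left(-9 + S\right) \left(9 + S\right)$ ($o{\left(S \right)} = \left(S - 9\right) \left(S + 9\right) = \left(-9 + S\right) \left(9 + S\right)$)
$\left(28059 - 17453\right) \left(33315 + o{\left(214 \right)}\right) = \left(28059 - 17453\right) \left(33315 - \left(81 - 214^{2}\right)\right) = 10606 \left(33315 + \left(-81 + 45796\right)\right) = 10606 \left(33315 + 45715\right) = 10606 \cdot 79030 = 838192180$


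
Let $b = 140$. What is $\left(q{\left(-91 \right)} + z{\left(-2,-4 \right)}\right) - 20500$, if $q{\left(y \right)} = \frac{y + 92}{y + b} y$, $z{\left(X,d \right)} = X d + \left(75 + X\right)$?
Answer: $- \frac{142946}{7} \approx -20421.0$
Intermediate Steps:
$z{\left(X,d \right)} = 75 + X + X d$
$q{\left(y \right)} = \frac{y \left(92 + y\right)}{140 + y}$ ($q{\left(y \right)} = \frac{y + 92}{y + 140} y = \frac{92 + y}{140 + y} y = \frac{y \left(92 + y\right)}{140 + y}$)
$\left(q{\left(-91 \right)} + z{\left(-2,-4 \right)}\right) - 20500 = \left(- \frac{91 \left(92 - 91\right)}{140 - 91} - -81\right) - 20500 = \left(\left(-91\right) \frac{1}{49} \cdot 1 + \left(75 - 2 + 8\right)\right) - 20500 = \left(\left(-91\right) \frac{1}{49} \cdot 1 + 81\right) - 20500 = \left(- \frac{13}{7} + 81\right) - 20500 = \frac{554}{7} - 20500 = - \frac{142946}{7}$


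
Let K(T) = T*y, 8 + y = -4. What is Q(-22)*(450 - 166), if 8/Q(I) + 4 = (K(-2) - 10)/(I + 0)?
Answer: -24992/51 ≈ -490.04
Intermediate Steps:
y = -12 (y = -8 - 4 = -12)
K(T) = -12*T (K(T) = T*(-12) = -12*T)
Q(I) = 8/(-4 + 14/I) (Q(I) = 8/(-4 + (-12*(-2) - 10)/(I + 0)) = 8/(-4 + (24 - 10)/I) = 8/(-4 + 14/I))
Q(-22)*(450 - 166) = (-4*(-22)/(-7 + 2*(-22)))*(450 - 166) = -4*(-22)/(-7 - 44)*284 = -4*(-22)/(-51)*284 = -4*(-22)*(-1/51)*284 = -88/51*284 = -24992/51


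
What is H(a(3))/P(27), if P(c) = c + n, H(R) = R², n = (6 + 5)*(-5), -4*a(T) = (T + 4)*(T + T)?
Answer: -63/16 ≈ -3.9375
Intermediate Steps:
a(T) = -T*(4 + T)/2 (a(T) = -(T + 4)*(T + T)/4 = -(4 + T)*2*T/4 = -T*(4 + T)/2)
n = -55 (n = 11*(-5) = -55)
P(c) = -55 + c (P(c) = c - 55 = -55 + c)
H(a(3))/P(27) = (-½*3*(4 + 3))²/(-55 + 27) = (-½*3*7)²/(-28) = (-21/2)²*(-1/28) = (441/4)*(-1/28) = -63/16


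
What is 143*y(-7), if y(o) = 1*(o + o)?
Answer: -2002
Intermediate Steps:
y(o) = 2*o (y(o) = 1*(2*o) = 2*o)
143*y(-7) = 143*(2*(-7)) = 143*(-14) = -2002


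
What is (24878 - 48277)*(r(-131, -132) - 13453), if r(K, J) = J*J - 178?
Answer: -88752407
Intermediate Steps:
r(K, J) = -178 + J**2 (r(K, J) = J**2 - 178 = -178 + J**2)
(24878 - 48277)*(r(-131, -132) - 13453) = (24878 - 48277)*((-178 + (-132)**2) - 13453) = -23399*((-178 + 17424) - 13453) = -23399*(17246 - 13453) = -23399*3793 = -88752407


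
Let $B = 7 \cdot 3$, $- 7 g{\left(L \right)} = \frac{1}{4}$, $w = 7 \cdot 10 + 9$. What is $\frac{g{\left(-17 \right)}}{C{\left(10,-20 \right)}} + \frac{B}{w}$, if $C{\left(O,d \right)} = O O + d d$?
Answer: $\frac{293921}{1106000} \approx 0.26575$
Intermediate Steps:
$w = 79$ ($w = 70 + 9 = 79$)
$g{\left(L \right)} = - \frac{1}{28}$ ($g{\left(L \right)} = - \frac{1}{7 \cdot 4} = \left(- \frac{1}{7}\right) \frac{1}{4} = - \frac{1}{28}$)
$C{\left(O,d \right)} = O^{2} + d^{2}$
$B = 21$
$\frac{g{\left(-17 \right)}}{C{\left(10,-20 \right)}} + \frac{B}{w} = - \frac{1}{28 \left(10^{2} + \left(-20\right)^{2}\right)} + \frac{21}{79} = - \frac{1}{28 \left(100 + 400\right)} + 21 \cdot \frac{1}{79} = - \frac{1}{28 \cdot 500} + \frac{21}{79} = \left(- \frac{1}{28}\right) \frac{1}{500} + \frac{21}{79} = - \frac{1}{14000} + \frac{21}{79} = \frac{293921}{1106000}$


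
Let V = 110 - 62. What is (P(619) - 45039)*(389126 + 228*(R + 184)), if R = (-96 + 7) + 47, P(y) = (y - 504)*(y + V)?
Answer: 13347282332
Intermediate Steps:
V = 48
P(y) = (-504 + y)*(48 + y) (P(y) = (y - 504)*(y + 48) = (-504 + y)*(48 + y))
R = -42 (R = -89 + 47 = -42)
(P(619) - 45039)*(389126 + 228*(R + 184)) = ((-24192 + 619² - 456*619) - 45039)*(389126 + 228*(-42 + 184)) = ((-24192 + 383161 - 282264) - 45039)*(389126 + 228*142) = (76705 - 45039)*(389126 + 32376) = 31666*421502 = 13347282332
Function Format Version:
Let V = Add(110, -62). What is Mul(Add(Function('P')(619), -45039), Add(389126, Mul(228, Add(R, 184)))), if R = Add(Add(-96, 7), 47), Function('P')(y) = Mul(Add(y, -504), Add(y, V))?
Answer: 13347282332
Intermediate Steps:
V = 48
Function('P')(y) = Mul(Add(-504, y), Add(48, y)) (Function('P')(y) = Mul(Add(y, -504), Add(y, 48)) = Mul(Add(-504, y), Add(48, y)))
R = -42 (R = Add(-89, 47) = -42)
Mul(Add(Function('P')(619), -45039), Add(389126, Mul(228, Add(R, 184)))) = Mul(Add(Add(-24192, Pow(619, 2), Mul(-456, 619)), -45039), Add(389126, Mul(228, Add(-42, 184)))) = Mul(Add(Add(-24192, 383161, -282264), -45039), Add(389126, Mul(228, 142))) = Mul(Add(76705, -45039), Add(389126, 32376)) = Mul(31666, 421502) = 13347282332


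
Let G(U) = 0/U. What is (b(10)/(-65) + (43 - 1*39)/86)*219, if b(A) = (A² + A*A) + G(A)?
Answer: -370986/559 ≈ -663.66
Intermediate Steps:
G(U) = 0
b(A) = 2*A² (b(A) = (A² + A*A) + 0 = (A² + A²) + 0 = 2*A² + 0 = 2*A²)
(b(10)/(-65) + (43 - 1*39)/86)*219 = ((2*10²)/(-65) + (43 - 1*39)/86)*219 = ((2*100)*(-1/65) + (43 - 39)*(1/86))*219 = (200*(-1/65) + 4*(1/86))*219 = (-40/13 + 2/43)*219 = -1694/559*219 = -370986/559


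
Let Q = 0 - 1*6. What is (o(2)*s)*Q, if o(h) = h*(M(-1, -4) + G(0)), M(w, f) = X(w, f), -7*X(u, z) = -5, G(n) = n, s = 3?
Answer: -180/7 ≈ -25.714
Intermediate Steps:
X(u, z) = 5/7 (X(u, z) = -⅐*(-5) = 5/7)
M(w, f) = 5/7
Q = -6 (Q = 0 - 6 = -6)
o(h) = 5*h/7 (o(h) = h*(5/7 + 0) = h*(5/7) = 5*h/7)
(o(2)*s)*Q = (((5/7)*2)*3)*(-6) = ((10/7)*3)*(-6) = (30/7)*(-6) = -180/7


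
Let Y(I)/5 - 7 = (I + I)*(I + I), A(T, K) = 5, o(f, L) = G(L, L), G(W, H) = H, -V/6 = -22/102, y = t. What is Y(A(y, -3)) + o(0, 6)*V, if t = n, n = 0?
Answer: 9227/17 ≈ 542.76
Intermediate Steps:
t = 0
y = 0
V = 22/17 (V = -(-132)/102 = -6*(-11/51) = 22/17 ≈ 1.2941)
o(f, L) = L
Y(I) = 35 + 20*I² (Y(I) = 35 + 5*((I + I)*(I + I)) = 35 + 5*((2*I)*(2*I)) = 35 + 5*(4*I²) = 35 + 20*I²)
Y(A(y, -3)) + o(0, 6)*V = (35 + 20*5²) + 6*(22/17) = (35 + 20*25) + 132/17 = (35 + 500) + 132/17 = 535 + 132/17 = 9227/17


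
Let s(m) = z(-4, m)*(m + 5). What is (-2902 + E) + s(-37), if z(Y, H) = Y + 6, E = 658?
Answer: -2308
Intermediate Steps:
z(Y, H) = 6 + Y
s(m) = 10 + 2*m (s(m) = (6 - 4)*(m + 5) = 2*(5 + m) = 10 + 2*m)
(-2902 + E) + s(-37) = (-2902 + 658) + (10 + 2*(-37)) = -2244 + (10 - 74) = -2244 - 64 = -2308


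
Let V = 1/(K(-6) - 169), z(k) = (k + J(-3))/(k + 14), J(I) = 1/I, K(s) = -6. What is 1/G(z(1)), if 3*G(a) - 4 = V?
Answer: 175/233 ≈ 0.75107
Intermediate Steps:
z(k) = (-⅓ + k)/(14 + k) (z(k) = (k + 1/(-3))/(k + 14) = (k - ⅓)/(14 + k) = (-⅓ + k)/(14 + k))
V = -1/175 (V = 1/(-6 - 169) = 1/(-175) = -1/175 ≈ -0.0057143)
G(a) = 233/175 (G(a) = 4/3 + (⅓)*(-1/175) = 4/3 - 1/525 = 233/175)
1/G(z(1)) = 1/(233/175) = 175/233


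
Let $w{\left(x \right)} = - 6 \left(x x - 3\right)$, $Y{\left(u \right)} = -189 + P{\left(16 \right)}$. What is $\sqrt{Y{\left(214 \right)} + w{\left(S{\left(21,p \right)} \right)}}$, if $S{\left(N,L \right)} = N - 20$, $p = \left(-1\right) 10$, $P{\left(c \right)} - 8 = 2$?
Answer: $i \sqrt{167} \approx 12.923 i$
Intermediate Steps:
$P{\left(c \right)} = 10$ ($P{\left(c \right)} = 8 + 2 = 10$)
$p = -10$
$Y{\left(u \right)} = -179$ ($Y{\left(u \right)} = -189 + 10 = -179$)
$S{\left(N,L \right)} = -20 + N$ ($S{\left(N,L \right)} = N - 20 = -20 + N$)
$w{\left(x \right)} = 18 - 6 x^{2}$ ($w{\left(x \right)} = - 6 \left(x^{2} - 3\right) = - 6 \left(-3 + x^{2}\right) = 18 - 6 x^{2}$)
$\sqrt{Y{\left(214 \right)} + w{\left(S{\left(21,p \right)} \right)}} = \sqrt{-179 + \left(18 - 6 \left(-20 + 21\right)^{2}\right)} = \sqrt{-179 + \left(18 - 6 \cdot 1^{2}\right)} = \sqrt{-179 + \left(18 - 6\right)} = \sqrt{-179 + 12} = \sqrt{-167} = i \sqrt{167}$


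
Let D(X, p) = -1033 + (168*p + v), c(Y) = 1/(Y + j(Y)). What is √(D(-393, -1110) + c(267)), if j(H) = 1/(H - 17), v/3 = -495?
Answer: 8*I*√13158087751707/66751 ≈ 434.74*I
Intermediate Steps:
v = -1485 (v = 3*(-495) = -1485)
j(H) = 1/(-17 + H)
c(Y) = 1/(Y + 1/(-17 + Y))
D(X, p) = -2518 + 168*p (D(X, p) = -1033 + (168*p - 1485) = -1033 + (-1485 + 168*p) = -2518 + 168*p)
√(D(-393, -1110) + c(267)) = √((-2518 + 168*(-1110)) + (-17 + 267)/(1 + 267*(-17 + 267))) = √((-2518 - 186480) + 250/(1 + 267*250)) = √(-188998 + 250/(1 + 66750)) = √(-188998 + 250/66751) = √(-12615805248/66751) = 8*I*√13158087751707/66751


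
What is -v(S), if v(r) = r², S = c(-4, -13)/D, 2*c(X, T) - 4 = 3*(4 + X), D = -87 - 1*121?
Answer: -1/10816 ≈ -9.2456e-5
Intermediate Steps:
D = -208 (D = -87 - 121 = -208)
c(X, T) = 8 + 3*X/2 (c(X, T) = 2 + (3*(4 + X))/2 = 2 + (12 + 3*X)/2 = 2 + (6 + 3*X/2) = 8 + 3*X/2)
S = -1/104 (S = (8 + (3/2)*(-4))/(-208) = (8 - 6)*(-1/208) = 2*(-1/208) = -1/104 ≈ -0.0096154)
-v(S) = -(-1/104)² = -1*1/10816 = -1/10816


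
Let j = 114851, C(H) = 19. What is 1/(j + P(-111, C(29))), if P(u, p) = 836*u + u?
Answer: 1/21944 ≈ 4.5571e-5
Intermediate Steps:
P(u, p) = 837*u
1/(j + P(-111, C(29))) = 1/(114851 + 837*(-111)) = 1/(114851 - 92907) = 1/21944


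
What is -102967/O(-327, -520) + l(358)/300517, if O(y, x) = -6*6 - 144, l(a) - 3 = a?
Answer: 30943398919/54093060 ≈ 572.04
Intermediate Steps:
l(a) = 3 + a
O(y, x) = -180 (O(y, x) = -36 - 144 = -180)
-102967/O(-327, -520) + l(358)/300517 = -102967/(-180) + (3 + 358)/300517 = -102967*(-1/180) + 361*(1/300517) = 102967/180 + 361/300517 = 30943398919/54093060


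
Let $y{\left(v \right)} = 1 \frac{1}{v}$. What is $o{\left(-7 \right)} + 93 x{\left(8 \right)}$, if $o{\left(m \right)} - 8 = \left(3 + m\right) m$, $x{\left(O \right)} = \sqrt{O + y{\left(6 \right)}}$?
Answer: $36 + \frac{217 \sqrt{6}}{2} \approx 301.77$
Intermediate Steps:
$y{\left(v \right)} = \frac{1}{v}$
$x{\left(O \right)} = \sqrt{\frac{1}{6} + O}$ ($x{\left(O \right)} = \sqrt{O + \frac{1}{6}} = \sqrt{\frac{1}{6} + O}$)
$o{\left(m \right)} = 8 + m \left(3 + m\right)$ ($o{\left(m \right)} = 8 + \left(3 + m\right) m = 8 + m \left(3 + m\right)$)
$o{\left(-7 \right)} + 93 x{\left(8 \right)} = \left(8 + \left(-7\right)^{2} + 3 \left(-7\right)\right) + 93 \frac{\sqrt{6 + 36 \cdot 8}}{6} = \left(8 + 49 - 21\right) + 93 \frac{\sqrt{6 + 288}}{6} = 36 + 93 \frac{\sqrt{294}}{6} = 36 + 93 \frac{7 \sqrt{6}}{6} = 36 + \frac{217 \sqrt{6}}{2}$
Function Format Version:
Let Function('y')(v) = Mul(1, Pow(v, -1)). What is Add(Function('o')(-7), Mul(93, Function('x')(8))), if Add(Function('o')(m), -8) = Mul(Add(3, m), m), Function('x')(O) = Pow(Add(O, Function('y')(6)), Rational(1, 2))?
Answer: Add(36, Mul(Rational(217, 2), Pow(6, Rational(1, 2)))) ≈ 301.77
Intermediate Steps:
Function('y')(v) = Pow(v, -1)
Function('x')(O) = Pow(Add(Rational(1, 6), O), Rational(1, 2)) (Function('x')(O) = Pow(Add(O, Pow(6, -1)), Rational(1, 2)) = Pow(Add(O, Rational(1, 6)), Rational(1, 2)) = Pow(Add(Rational(1, 6), O), Rational(1, 2)))
Function('o')(m) = Add(8, Mul(m, Add(3, m))) (Function('o')(m) = Add(8, Mul(Add(3, m), m)) = Add(8, Mul(m, Add(3, m))))
Add(Function('o')(-7), Mul(93, Function('x')(8))) = Add(Add(8, Pow(-7, 2), Mul(3, -7)), Mul(93, Mul(Rational(1, 6), Pow(Add(6, Mul(36, 8)), Rational(1, 2))))) = Add(Add(8, 49, -21), Mul(93, Mul(Rational(1, 6), Pow(Add(6, 288), Rational(1, 2))))) = Add(36, Mul(93, Mul(Rational(1, 6), Pow(294, Rational(1, 2))))) = Add(36, Mul(93, Mul(Rational(1, 6), Mul(7, Pow(6, Rational(1, 2)))))) = Add(36, Mul(93, Mul(Rational(7, 6), Pow(6, Rational(1, 2))))) = Add(36, Mul(Rational(217, 2), Pow(6, Rational(1, 2))))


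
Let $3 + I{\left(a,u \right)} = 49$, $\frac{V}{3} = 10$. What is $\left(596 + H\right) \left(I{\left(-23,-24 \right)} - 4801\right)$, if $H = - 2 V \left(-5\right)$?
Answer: $-4260480$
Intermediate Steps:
$V = 30$ ($V = 3 \cdot 10 = 30$)
$I{\left(a,u \right)} = 46$ ($I{\left(a,u \right)} = -3 + 49 = 46$)
$H = 300$ ($H = \left(-2\right) 30 \left(-5\right) = \left(-60\right) \left(-5\right) = 300$)
$\left(596 + H\right) \left(I{\left(-23,-24 \right)} - 4801\right) = \left(596 + 300\right) \left(46 - 4801\right) = 896 \left(-4755\right) = -4260480$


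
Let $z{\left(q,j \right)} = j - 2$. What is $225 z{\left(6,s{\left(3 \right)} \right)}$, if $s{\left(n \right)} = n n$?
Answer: $1575$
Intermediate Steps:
$s{\left(n \right)} = n^{2}$
$z{\left(q,j \right)} = -2 + j$ ($z{\left(q,j \right)} = j - 2 = -2 + j$)
$225 z{\left(6,s{\left(3 \right)} \right)} = 225 \left(-2 + 3^{2}\right) = 225 \left(-2 + 9\right) = 225 \cdot 7 = 1575$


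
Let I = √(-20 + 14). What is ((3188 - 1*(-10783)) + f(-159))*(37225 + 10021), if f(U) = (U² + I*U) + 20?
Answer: 1855444912 - 7512114*I*√6 ≈ 1.8554e+9 - 1.8401e+7*I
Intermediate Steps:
I = I*√6 (I = √(-6) = I*√6 ≈ 2.4495*I)
f(U) = 20 + U² + I*U*√6 (f(U) = (U² + (I*√6)*U) + 20 = (U² + I*U*√6) + 20 = 20 + U² + I*U*√6)
((3188 - 1*(-10783)) + f(-159))*(37225 + 10021) = ((3188 - 1*(-10783)) + (20 + (-159)² + I*(-159)*√6))*(37225 + 10021) = ((3188 + 10783) + (20 + 25281 - 159*I*√6))*47246 = (13971 + (25301 - 159*I*√6))*47246 = (39272 - 159*I*√6)*47246 = 1855444912 - 7512114*I*√6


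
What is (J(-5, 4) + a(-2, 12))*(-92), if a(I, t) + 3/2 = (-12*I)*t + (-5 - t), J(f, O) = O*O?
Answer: -26266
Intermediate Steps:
J(f, O) = O**2
a(I, t) = -13/2 - t - 12*I*t (a(I, t) = -3/2 + ((-12*I)*t + (-5 - t)) = -3/2 + (-12*I*t + (-5 - t)) = -3/2 + (-5 - t - 12*I*t) = -13/2 - t - 12*I*t)
(J(-5, 4) + a(-2, 12))*(-92) = (4**2 + (-13/2 - 1*12 - 12*(-2)*12))*(-92) = (16 + (-13/2 - 12 + 288))*(-92) = (16 + 539/2)*(-92) = (571/2)*(-92) = -26266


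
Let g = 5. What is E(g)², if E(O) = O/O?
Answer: 1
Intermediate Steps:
E(O) = 1
E(g)² = 1² = 1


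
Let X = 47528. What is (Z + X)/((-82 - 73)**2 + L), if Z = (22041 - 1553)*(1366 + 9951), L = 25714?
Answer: 231910224/49739 ≈ 4662.5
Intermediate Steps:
Z = 231862696 (Z = 20488*11317 = 231862696)
(Z + X)/((-82 - 73)**2 + L) = (231862696 + 47528)/((-82 - 73)**2 + 25714) = 231910224/((-155)**2 + 25714) = 231910224/(24025 + 25714) = 231910224/49739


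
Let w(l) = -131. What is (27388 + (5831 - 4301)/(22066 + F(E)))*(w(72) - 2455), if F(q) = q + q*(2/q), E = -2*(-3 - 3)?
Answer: -26063801367/368 ≈ -7.0826e+7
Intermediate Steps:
E = 12 (E = -2*(-6) = 12)
F(q) = 2 + q (F(q) = q + 2 = 2 + q)
(27388 + (5831 - 4301)/(22066 + F(E)))*(w(72) - 2455) = (27388 + (5831 - 4301)/(22066 + (2 + 12)))*(-131 - 2455) = (27388 + 1530/(22066 + 14))*(-2586) = (27388 + 1530/22080)*(-2586) = (27388 + 1530*(1/22080))*(-2586) = (27388 + 51/736)*(-2586) = (20157619/736)*(-2586) = -26063801367/368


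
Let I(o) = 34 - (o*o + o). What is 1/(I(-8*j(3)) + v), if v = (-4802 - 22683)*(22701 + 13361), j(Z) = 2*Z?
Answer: -1/991166292 ≈ -1.0089e-9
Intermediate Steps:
v = -991164070 (v = -27485*36062 = -991164070)
I(o) = 34 - o - o**2 (I(o) = 34 - (o**2 + o) = 34 - (o + o**2) = 34 + (-o - o**2) = 34 - o - o**2)
1/(I(-8*j(3)) + v) = 1/((34 - (-8)*2*3 - (-16*3)**2) - 991164070) = 1/((34 - (-8)*6 - (-8*6)**2) - 991164070) = 1/((34 - 1*(-48) - 1*(-48)**2) - 991164070) = 1/((34 + 48 - 1*2304) - 991164070) = 1/((34 + 48 - 2304) - 991164070) = 1/(-2222 - 991164070) = 1/(-991166292) = -1/991166292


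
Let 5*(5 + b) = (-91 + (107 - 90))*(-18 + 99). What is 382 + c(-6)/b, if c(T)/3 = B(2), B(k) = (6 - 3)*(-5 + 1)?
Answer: 2299438/6019 ≈ 382.03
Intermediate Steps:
b = -6019/5 (b = -5 + ((-91 + (107 - 90))*(-18 + 99))/5 = -5 + ((-91 + 17)*81)/5 = -5 + (-74*81)/5 = -5 + (⅕)*(-5994) = -5 - 5994/5 = -6019/5 ≈ -1203.8)
B(k) = -12 (B(k) = 3*(-4) = -12)
c(T) = -36 (c(T) = 3*(-12) = -36)
382 + c(-6)/b = 382 - 36/(-6019/5) = 382 - 36*(-5/6019) = 382 + 180/6019 = 2299438/6019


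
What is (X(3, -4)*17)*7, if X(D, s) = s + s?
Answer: -952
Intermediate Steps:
X(D, s) = 2*s
(X(3, -4)*17)*7 = ((2*(-4))*17)*7 = -8*17*7 = -136*7 = -952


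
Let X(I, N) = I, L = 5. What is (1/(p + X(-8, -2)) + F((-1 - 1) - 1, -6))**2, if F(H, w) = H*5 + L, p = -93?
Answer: 1022121/10201 ≈ 100.20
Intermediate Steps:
F(H, w) = 5 + 5*H (F(H, w) = H*5 + 5 = 5*H + 5 = 5 + 5*H)
(1/(p + X(-8, -2)) + F((-1 - 1) - 1, -6))**2 = (1/(-93 - 8) + (5 + 5*((-1 - 1) - 1)))**2 = (1/(-101) + (5 + 5*(-2 - 1)))**2 = (-1/101 + (5 + 5*(-3)))**2 = (-1/101 + (5 - 15))**2 = (-1/101 - 10)**2 = (-1011/101)**2 = 1022121/10201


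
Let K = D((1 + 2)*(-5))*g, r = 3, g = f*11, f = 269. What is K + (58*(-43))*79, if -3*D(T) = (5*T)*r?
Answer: 24899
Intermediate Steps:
g = 2959 (g = 269*11 = 2959)
D(T) = -5*T (D(T) = -5*T*3/3 = -5*T)
K = 221925 (K = -5*(1 + 2)*(-5)*2959 = -15*(-5)*2959 = -5*(-15)*2959 = 75*2959 = 221925)
K + (58*(-43))*79 = 221925 + (58*(-43))*79 = 221925 - 2494*79 = 221925 - 197026 = 24899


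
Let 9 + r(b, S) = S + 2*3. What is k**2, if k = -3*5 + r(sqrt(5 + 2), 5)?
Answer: 169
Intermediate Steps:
r(b, S) = -3 + S (r(b, S) = -9 + (S + 2*3) = -9 + (S + 6) = -9 + (6 + S) = -3 + S)
k = -13 (k = -3*5 + (-3 + 5) = -15 + 2 = -13)
k**2 = (-13)**2 = 169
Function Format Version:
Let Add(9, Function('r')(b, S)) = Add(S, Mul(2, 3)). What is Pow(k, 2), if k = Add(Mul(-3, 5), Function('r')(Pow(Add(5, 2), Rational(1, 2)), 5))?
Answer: 169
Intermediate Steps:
Function('r')(b, S) = Add(-3, S) (Function('r')(b, S) = Add(-9, Add(S, Mul(2, 3))) = Add(-9, Add(S, 6)) = Add(-9, Add(6, S)) = Add(-3, S))
k = -13 (k = Add(Mul(-3, 5), Add(-3, 5)) = Add(-15, 2) = -13)
Pow(k, 2) = Pow(-13, 2) = 169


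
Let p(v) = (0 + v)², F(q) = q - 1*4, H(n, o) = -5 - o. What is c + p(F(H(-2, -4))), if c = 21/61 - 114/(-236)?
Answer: 185905/7198 ≈ 25.827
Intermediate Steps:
F(q) = -4 + q (F(q) = q - 4 = -4 + q)
p(v) = v²
c = 5955/7198 (c = 21*(1/61) - 114*(-1/236) = 21/61 + 57/118 = 5955/7198 ≈ 0.82731)
c + p(F(H(-2, -4))) = 5955/7198 + (-4 + (-5 - 1*(-4)))² = 5955/7198 + (-4 + (-5 + 4))² = 5955/7198 + (-4 - 1)² = 5955/7198 + (-5)² = 5955/7198 + 25 = 185905/7198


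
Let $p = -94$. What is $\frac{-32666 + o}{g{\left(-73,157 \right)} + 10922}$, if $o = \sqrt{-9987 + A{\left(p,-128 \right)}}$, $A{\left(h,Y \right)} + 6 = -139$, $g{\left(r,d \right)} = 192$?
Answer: $- \frac{16333}{5557} + \frac{i \sqrt{2533}}{5557} \approx -2.9392 + 0.0090569 i$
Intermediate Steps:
$A{\left(h,Y \right)} = -145$ ($A{\left(h,Y \right)} = -6 - 139 = -145$)
$o = 2 i \sqrt{2533}$ ($o = \sqrt{-9987 - 145} = \sqrt{-10132} = 2 i \sqrt{2533} \approx 100.66 i$)
$\frac{-32666 + o}{g{\left(-73,157 \right)} + 10922} = \frac{-32666 + 2 i \sqrt{2533}}{192 + 10922} = \frac{-32666 + 2 i \sqrt{2533}}{11114} = \left(-32666 + 2 i \sqrt{2533}\right) \frac{1}{11114} = - \frac{16333}{5557} + \frac{i \sqrt{2533}}{5557}$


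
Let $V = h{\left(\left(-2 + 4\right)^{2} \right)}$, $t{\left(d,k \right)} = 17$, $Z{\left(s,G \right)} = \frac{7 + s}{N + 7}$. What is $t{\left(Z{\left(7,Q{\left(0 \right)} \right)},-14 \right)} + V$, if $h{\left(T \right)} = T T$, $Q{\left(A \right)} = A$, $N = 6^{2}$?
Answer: $33$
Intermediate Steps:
$N = 36$
$Z{\left(s,G \right)} = \frac{7}{43} + \frac{s}{43}$ ($Z{\left(s,G \right)} = \frac{7 + s}{36 + 7} = \frac{7 + s}{43} = \left(7 + s\right) \frac{1}{43} = \frac{7}{43} + \frac{s}{43}$)
$h{\left(T \right)} = T^{2}$
$V = 16$ ($V = \left(\left(-2 + 4\right)^{2}\right)^{2} = \left(2^{2}\right)^{2} = 4^{2} = 16$)
$t{\left(Z{\left(7,Q{\left(0 \right)} \right)},-14 \right)} + V = 17 + 16 = 33$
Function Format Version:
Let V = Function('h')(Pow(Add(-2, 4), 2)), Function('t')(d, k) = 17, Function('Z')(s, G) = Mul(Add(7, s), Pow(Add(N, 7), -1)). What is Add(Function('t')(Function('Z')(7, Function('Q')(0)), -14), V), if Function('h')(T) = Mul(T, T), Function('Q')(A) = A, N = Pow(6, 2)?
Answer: 33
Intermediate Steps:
N = 36
Function('Z')(s, G) = Add(Rational(7, 43), Mul(Rational(1, 43), s)) (Function('Z')(s, G) = Mul(Add(7, s), Pow(Add(36, 7), -1)) = Mul(Add(7, s), Pow(43, -1)) = Mul(Add(7, s), Rational(1, 43)) = Add(Rational(7, 43), Mul(Rational(1, 43), s)))
Function('h')(T) = Pow(T, 2)
V = 16 (V = Pow(Pow(Add(-2, 4), 2), 2) = Pow(Pow(2, 2), 2) = Pow(4, 2) = 16)
Add(Function('t')(Function('Z')(7, Function('Q')(0)), -14), V) = Add(17, 16) = 33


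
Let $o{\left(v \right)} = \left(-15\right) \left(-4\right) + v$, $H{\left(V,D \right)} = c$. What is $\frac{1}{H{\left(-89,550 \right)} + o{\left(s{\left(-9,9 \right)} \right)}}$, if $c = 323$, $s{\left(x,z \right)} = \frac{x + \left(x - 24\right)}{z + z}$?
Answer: $\frac{3}{1142} \approx 0.002627$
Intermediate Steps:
$s{\left(x,z \right)} = \frac{-24 + 2 x}{2 z}$ ($s{\left(x,z \right)} = \frac{x + \left(-24 + x\right)}{2 z} = \left(-24 + 2 x\right) \frac{1}{2 z} = \frac{-24 + 2 x}{2 z}$)
$H{\left(V,D \right)} = 323$
$o{\left(v \right)} = 60 + v$
$\frac{1}{H{\left(-89,550 \right)} + o{\left(s{\left(-9,9 \right)} \right)}} = \frac{1}{323 + \left(60 + \frac{-12 - 9}{9}\right)} = \frac{1}{323 + \left(60 + \frac{1}{9} \left(-21\right)\right)} = \frac{1}{323 + \left(60 - \frac{7}{3}\right)} = \frac{1}{323 + \frac{173}{3}} = \frac{1}{\frac{1142}{3}} = \frac{3}{1142}$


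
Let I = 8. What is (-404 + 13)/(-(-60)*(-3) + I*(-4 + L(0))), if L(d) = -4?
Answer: 391/244 ≈ 1.6025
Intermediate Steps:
(-404 + 13)/(-(-60)*(-3) + I*(-4 + L(0))) = (-404 + 13)/(-(-60)*(-3) + 8*(-4 - 4)) = -391/(-6*30 + 8*(-8)) = -391/(-180 - 64) = -391/(-244) = -391*(-1/244) = 391/244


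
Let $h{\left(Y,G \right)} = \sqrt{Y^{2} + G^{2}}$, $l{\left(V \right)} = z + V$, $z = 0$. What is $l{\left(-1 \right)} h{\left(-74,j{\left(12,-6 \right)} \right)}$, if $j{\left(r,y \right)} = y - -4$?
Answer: $- 2 \sqrt{1370} \approx -74.027$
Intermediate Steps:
$j{\left(r,y \right)} = 4 + y$ ($j{\left(r,y \right)} = y + 4 = 4 + y$)
$l{\left(V \right)} = V$ ($l{\left(V \right)} = 0 + V = V$)
$h{\left(Y,G \right)} = \sqrt{G^{2} + Y^{2}}$
$l{\left(-1 \right)} h{\left(-74,j{\left(12,-6 \right)} \right)} = - \sqrt{\left(4 - 6\right)^{2} + \left(-74\right)^{2}} = - \sqrt{\left(-2\right)^{2} + 5476} = - \sqrt{4 + 5476} = - \sqrt{5480} = - 2 \sqrt{1370}$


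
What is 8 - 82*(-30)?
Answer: 2468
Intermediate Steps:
8 - 82*(-30) = 8 + 2460 = 2468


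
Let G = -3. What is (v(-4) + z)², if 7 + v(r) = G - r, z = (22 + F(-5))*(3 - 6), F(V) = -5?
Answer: 3249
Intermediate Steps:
z = -51 (z = (22 - 5)*(3 - 6) = 17*(-3) = -51)
v(r) = -10 - r (v(r) = -7 + (-3 - r) = -10 - r)
(v(-4) + z)² = ((-10 - 1*(-4)) - 51)² = ((-10 + 4) - 51)² = (-6 - 51)² = (-57)² = 3249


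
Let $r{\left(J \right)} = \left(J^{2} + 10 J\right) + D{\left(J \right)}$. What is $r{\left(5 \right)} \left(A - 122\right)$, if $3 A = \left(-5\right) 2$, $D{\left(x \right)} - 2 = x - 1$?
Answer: $-10152$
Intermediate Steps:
$D{\left(x \right)} = 1 + x$ ($D{\left(x \right)} = 2 + \left(x - 1\right) = 2 + \left(-1 + x\right) = 1 + x$)
$r{\left(J \right)} = 1 + J^{2} + 11 J$ ($r{\left(J \right)} = \left(J^{2} + 10 J\right) + \left(1 + J\right) = 1 + J^{2} + 11 J$)
$A = - \frac{10}{3}$ ($A = \frac{\left(-5\right) 2}{3} = \frac{1}{3} \left(-10\right) = - \frac{10}{3} \approx -3.3333$)
$r{\left(5 \right)} \left(A - 122\right) = \left(1 + 5^{2} + 11 \cdot 5\right) \left(- \frac{10}{3} - 122\right) = \left(1 + 25 + 55\right) \left(- \frac{376}{3}\right) = 81 \left(- \frac{376}{3}\right) = -10152$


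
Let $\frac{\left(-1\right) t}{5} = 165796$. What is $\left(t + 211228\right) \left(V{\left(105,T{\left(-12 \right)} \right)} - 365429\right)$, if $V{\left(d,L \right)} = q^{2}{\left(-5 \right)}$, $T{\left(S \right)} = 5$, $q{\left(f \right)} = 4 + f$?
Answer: $225743877856$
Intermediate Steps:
$t = -828980$ ($t = \left(-5\right) 165796 = -828980$)
$V{\left(d,L \right)} = 1$ ($V{\left(d,L \right)} = \left(4 - 5\right)^{2} = \left(-1\right)^{2} = 1$)
$\left(t + 211228\right) \left(V{\left(105,T{\left(-12 \right)} \right)} - 365429\right) = \left(-828980 + 211228\right) \left(1 - 365429\right) = \left(-617752\right) \left(-365428\right) = 225743877856$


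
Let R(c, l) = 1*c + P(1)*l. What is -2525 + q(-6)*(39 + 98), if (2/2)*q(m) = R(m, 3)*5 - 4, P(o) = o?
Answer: -5128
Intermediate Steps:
R(c, l) = c + l (R(c, l) = 1*c + 1*l = c + l)
q(m) = 11 + 5*m (q(m) = (m + 3)*5 - 4 = (3 + m)*5 - 4 = (15 + 5*m) - 4 = 11 + 5*m)
-2525 + q(-6)*(39 + 98) = -2525 + (11 + 5*(-6))*(39 + 98) = -2525 + (11 - 30)*137 = -2525 - 19*137 = -2525 - 2603 = -5128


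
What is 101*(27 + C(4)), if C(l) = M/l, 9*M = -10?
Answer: 48581/18 ≈ 2698.9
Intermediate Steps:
M = -10/9 (M = (⅑)*(-10) = -10/9 ≈ -1.1111)
C(l) = -10/(9*l)
101*(27 + C(4)) = 101*(27 - 10/9/4) = 101*(27 - 10/9*¼) = 101*(27 - 5/18) = 101*(481/18) = 48581/18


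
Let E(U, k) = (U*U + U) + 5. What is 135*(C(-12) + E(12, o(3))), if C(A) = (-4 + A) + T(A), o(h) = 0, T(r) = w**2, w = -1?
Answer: 19710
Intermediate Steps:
T(r) = 1 (T(r) = (-1)**2 = 1)
E(U, k) = 5 + U + U**2 (E(U, k) = (U**2 + U) + 5 = (U + U**2) + 5 = 5 + U + U**2)
C(A) = -3 + A (C(A) = (-4 + A) + 1 = -3 + A)
135*(C(-12) + E(12, o(3))) = 135*((-3 - 12) + (5 + 12 + 12**2)) = 135*(-15 + (5 + 12 + 144)) = 135*(-15 + 161) = 135*146 = 19710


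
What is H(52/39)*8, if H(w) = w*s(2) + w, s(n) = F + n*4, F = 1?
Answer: 320/3 ≈ 106.67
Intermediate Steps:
s(n) = 1 + 4*n (s(n) = 1 + n*4 = 1 + 4*n)
H(w) = 10*w (H(w) = w*(1 + 4*2) + w = w*(1 + 8) + w = w*9 + w = 9*w + w = 10*w)
H(52/39)*8 = (10*(52/39))*8 = (10*(52*(1/39)))*8 = (10*(4/3))*8 = (40/3)*8 = 320/3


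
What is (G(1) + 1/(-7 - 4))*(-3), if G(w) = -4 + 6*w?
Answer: -63/11 ≈ -5.7273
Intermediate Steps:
(G(1) + 1/(-7 - 4))*(-3) = ((-4 + 6*1) + 1/(-7 - 4))*(-3) = ((-4 + 6) + 1/(-11))*(-3) = (2 - 1/11)*(-3) = (21/11)*(-3) = -63/11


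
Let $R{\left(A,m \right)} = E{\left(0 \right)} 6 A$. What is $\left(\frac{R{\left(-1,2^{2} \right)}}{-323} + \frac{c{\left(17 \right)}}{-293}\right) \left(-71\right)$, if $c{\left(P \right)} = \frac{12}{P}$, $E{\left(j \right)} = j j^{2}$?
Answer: $\frac{852}{4981} \approx 0.17105$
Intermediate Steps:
$E{\left(j \right)} = j^{3}$
$R{\left(A,m \right)} = 0$ ($R{\left(A,m \right)} = 0^{3} \cdot 6 A = 0 \cdot 6 A = 0 A = 0$)
$\left(\frac{R{\left(-1,2^{2} \right)}}{-323} + \frac{c{\left(17 \right)}}{-293}\right) \left(-71\right) = \left(\frac{0}{-323} + \frac{12 \cdot \frac{1}{17}}{-293}\right) \left(-71\right) = \left(0 \left(- \frac{1}{323}\right) + 12 \cdot \frac{1}{17} \left(- \frac{1}{293}\right)\right) \left(-71\right) = \left(0 + \frac{12}{17} \left(- \frac{1}{293}\right)\right) \left(-71\right) = \left(0 - \frac{12}{4981}\right) \left(-71\right) = \left(- \frac{12}{4981}\right) \left(-71\right) = \frac{852}{4981}$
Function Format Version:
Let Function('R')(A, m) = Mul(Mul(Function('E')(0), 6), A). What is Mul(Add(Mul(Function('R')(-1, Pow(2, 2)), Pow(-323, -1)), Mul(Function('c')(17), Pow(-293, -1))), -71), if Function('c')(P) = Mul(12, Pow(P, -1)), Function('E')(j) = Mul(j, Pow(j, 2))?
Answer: Rational(852, 4981) ≈ 0.17105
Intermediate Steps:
Function('E')(j) = Pow(j, 3)
Function('R')(A, m) = 0 (Function('R')(A, m) = Mul(Mul(Pow(0, 3), 6), A) = Mul(Mul(0, 6), A) = Mul(0, A) = 0)
Mul(Add(Mul(Function('R')(-1, Pow(2, 2)), Pow(-323, -1)), Mul(Function('c')(17), Pow(-293, -1))), -71) = Mul(Add(Mul(0, Pow(-323, -1)), Mul(Mul(12, Pow(17, -1)), Pow(-293, -1))), -71) = Mul(Add(Mul(0, Rational(-1, 323)), Mul(Mul(12, Rational(1, 17)), Rational(-1, 293))), -71) = Mul(Add(0, Mul(Rational(12, 17), Rational(-1, 293))), -71) = Mul(Add(0, Rational(-12, 4981)), -71) = Mul(Rational(-12, 4981), -71) = Rational(852, 4981)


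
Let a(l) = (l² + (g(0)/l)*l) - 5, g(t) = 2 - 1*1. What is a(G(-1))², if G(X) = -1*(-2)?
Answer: 0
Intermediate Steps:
g(t) = 1 (g(t) = 2 - 1 = 1)
G(X) = 2
a(l) = -4 + l² (a(l) = (l² + (1/l)*l) - 5 = (l² + l/l) - 5 = (l² + 1) - 5 = (1 + l²) - 5 = -4 + l²)
a(G(-1))² = (-4 + 2²)² = (-4 + 4)² = 0² = 0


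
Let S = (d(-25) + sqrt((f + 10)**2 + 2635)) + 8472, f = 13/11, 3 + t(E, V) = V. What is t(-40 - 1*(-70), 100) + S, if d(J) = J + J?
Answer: 8519 + 2*sqrt(83491)/11 ≈ 8571.5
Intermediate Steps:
t(E, V) = -3 + V
f = 13/11 (f = 13*(1/11) = 13/11 ≈ 1.1818)
d(J) = 2*J
S = 8422 + 2*sqrt(83491)/11 (S = (2*(-25) + sqrt((13/11 + 10)**2 + 2635)) + 8472 = (-50 + sqrt((123/11)**2 + 2635)) + 8472 = (-50 + sqrt(15129/121 + 2635)) + 8472 = (-50 + sqrt(333964/121)) + 8472 = (-50 + 2*sqrt(83491)/11) + 8472 = 8422 + 2*sqrt(83491)/11 ≈ 8474.5)
t(-40 - 1*(-70), 100) + S = (-3 + 100) + (8422 + 2*sqrt(83491)/11) = 97 + (8422 + 2*sqrt(83491)/11) = 8519 + 2*sqrt(83491)/11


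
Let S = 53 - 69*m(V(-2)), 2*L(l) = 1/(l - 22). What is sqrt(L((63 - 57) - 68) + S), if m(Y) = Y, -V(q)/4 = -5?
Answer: I*sqrt(9363354)/84 ≈ 36.428*I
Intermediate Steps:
V(q) = 20 (V(q) = -4*(-5) = 20)
L(l) = 1/(2*(-22 + l)) (L(l) = 1/(2*(l - 22)) = 1/(2*(-22 + l)))
S = -1327 (S = 53 - 69*20 = 53 - 1380 = -1327)
sqrt(L((63 - 57) - 68) + S) = sqrt(1/(2*(-22 + ((63 - 57) - 68))) - 1327) = sqrt(1/(2*(-22 + (6 - 68))) - 1327) = sqrt(1/(2*(-22 - 62)) - 1327) = sqrt((1/2)/(-84) - 1327) = sqrt((1/2)*(-1/84) - 1327) = sqrt(-1/168 - 1327) = sqrt(-222937/168) = I*sqrt(9363354)/84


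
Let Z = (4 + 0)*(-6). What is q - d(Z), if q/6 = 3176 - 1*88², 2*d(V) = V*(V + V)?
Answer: -27984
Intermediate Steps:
Z = -24 (Z = 4*(-6) = -24)
d(V) = V² (d(V) = (V*(V + V))/2 = (V*(2*V))/2 = (2*V²)/2 = V²)
q = -27408 (q = 6*(3176 - 1*88²) = 6*(3176 - 1*7744) = 6*(3176 - 7744) = 6*(-4568) = -27408)
q - d(Z) = -27408 - 1*(-24)² = -27408 - 1*576 = -27408 - 576 = -27984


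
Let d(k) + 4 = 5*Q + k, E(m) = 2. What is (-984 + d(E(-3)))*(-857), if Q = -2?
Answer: 853572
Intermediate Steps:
d(k) = -14 + k (d(k) = -4 + (5*(-2) + k) = -4 + (-10 + k) = -14 + k)
(-984 + d(E(-3)))*(-857) = (-984 + (-14 + 2))*(-857) = (-984 - 12)*(-857) = -996*(-857) = 853572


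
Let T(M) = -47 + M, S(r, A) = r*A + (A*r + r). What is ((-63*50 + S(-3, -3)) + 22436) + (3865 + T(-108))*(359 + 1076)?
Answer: 5343151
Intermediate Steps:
S(r, A) = r + 2*A*r (S(r, A) = A*r + (r + A*r) = r + 2*A*r)
((-63*50 + S(-3, -3)) + 22436) + (3865 + T(-108))*(359 + 1076) = ((-63*50 - 3*(1 + 2*(-3))) + 22436) + (3865 + (-47 - 108))*(359 + 1076) = ((-3150 - 3*(1 - 6)) + 22436) + (3865 - 155)*1435 = ((-3150 - 3*(-5)) + 22436) + 3710*1435 = ((-3150 + 15) + 22436) + 5323850 = (-3135 + 22436) + 5323850 = 19301 + 5323850 = 5343151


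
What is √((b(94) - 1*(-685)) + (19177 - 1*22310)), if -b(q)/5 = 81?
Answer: 3*I*√317 ≈ 53.413*I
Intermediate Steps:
b(q) = -405 (b(q) = -5*81 = -405)
√((b(94) - 1*(-685)) + (19177 - 1*22310)) = √((-405 - 1*(-685)) + (19177 - 1*22310)) = √((-405 + 685) + (19177 - 22310)) = √(280 - 3133) = √(-2853) = 3*I*√317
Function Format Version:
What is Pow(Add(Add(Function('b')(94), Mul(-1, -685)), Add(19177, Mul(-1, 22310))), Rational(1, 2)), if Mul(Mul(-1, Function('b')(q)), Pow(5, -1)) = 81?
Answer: Mul(3, I, Pow(317, Rational(1, 2))) ≈ Mul(53.413, I)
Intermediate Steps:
Function('b')(q) = -405 (Function('b')(q) = Mul(-5, 81) = -405)
Pow(Add(Add(Function('b')(94), Mul(-1, -685)), Add(19177, Mul(-1, 22310))), Rational(1, 2)) = Pow(Add(Add(-405, Mul(-1, -685)), Add(19177, Mul(-1, 22310))), Rational(1, 2)) = Pow(Add(Add(-405, 685), Add(19177, -22310)), Rational(1, 2)) = Pow(Add(280, -3133), Rational(1, 2)) = Pow(-2853, Rational(1, 2)) = Mul(3, I, Pow(317, Rational(1, 2)))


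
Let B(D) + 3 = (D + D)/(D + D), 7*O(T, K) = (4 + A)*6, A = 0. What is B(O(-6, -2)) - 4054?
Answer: -4056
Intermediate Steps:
O(T, K) = 24/7 (O(T, K) = ((4 + 0)*6)/7 = (4*6)/7 = (⅐)*24 = 24/7)
B(D) = -2 (B(D) = -3 + (D + D)/(D + D) = -3 + (2*D)/((2*D)) = -3 + (2*D)*(1/(2*D)) = -3 + 1 = -2)
B(O(-6, -2)) - 4054 = -2 - 4054 = -4056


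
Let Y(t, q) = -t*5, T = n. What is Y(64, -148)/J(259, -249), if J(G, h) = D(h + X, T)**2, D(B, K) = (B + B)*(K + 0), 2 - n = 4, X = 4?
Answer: -4/12005 ≈ -0.00033319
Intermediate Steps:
n = -2 (n = 2 - 1*4 = 2 - 4 = -2)
T = -2
D(B, K) = 2*B*K (D(B, K) = (2*B)*K = 2*B*K)
Y(t, q) = -5*t
J(G, h) = (-16 - 4*h)**2 (J(G, h) = (2*(h + 4)*(-2))**2 = (2*(4 + h)*(-2))**2 = (-16 - 4*h)**2)
Y(64, -148)/J(259, -249) = (-5*64)/((16*(4 - 249)**2)) = -320/(16*(-245)**2) = -320/(16*60025) = -320/960400 = -320*1/960400 = -4/12005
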